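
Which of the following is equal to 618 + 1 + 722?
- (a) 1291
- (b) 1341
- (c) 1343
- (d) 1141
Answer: b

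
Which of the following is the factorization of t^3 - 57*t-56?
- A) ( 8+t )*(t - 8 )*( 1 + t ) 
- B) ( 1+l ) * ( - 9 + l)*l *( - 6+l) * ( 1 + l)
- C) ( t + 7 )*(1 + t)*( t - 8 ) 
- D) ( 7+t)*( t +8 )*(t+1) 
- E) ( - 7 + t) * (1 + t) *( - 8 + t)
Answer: C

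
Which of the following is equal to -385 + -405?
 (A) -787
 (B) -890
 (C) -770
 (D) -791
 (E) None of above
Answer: E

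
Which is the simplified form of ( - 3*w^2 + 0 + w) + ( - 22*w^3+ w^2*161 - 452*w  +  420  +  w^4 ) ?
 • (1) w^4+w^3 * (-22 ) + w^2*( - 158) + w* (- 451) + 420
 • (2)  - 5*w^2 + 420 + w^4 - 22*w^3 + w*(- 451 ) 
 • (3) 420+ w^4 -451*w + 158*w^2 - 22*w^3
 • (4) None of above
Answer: 3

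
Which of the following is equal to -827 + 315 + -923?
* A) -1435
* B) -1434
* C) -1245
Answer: A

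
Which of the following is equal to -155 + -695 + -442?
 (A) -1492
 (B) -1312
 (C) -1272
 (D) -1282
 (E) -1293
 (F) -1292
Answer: F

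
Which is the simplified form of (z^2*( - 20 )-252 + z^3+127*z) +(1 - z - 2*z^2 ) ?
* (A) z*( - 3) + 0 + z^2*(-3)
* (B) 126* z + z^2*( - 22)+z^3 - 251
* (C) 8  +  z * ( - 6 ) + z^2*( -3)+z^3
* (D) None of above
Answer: B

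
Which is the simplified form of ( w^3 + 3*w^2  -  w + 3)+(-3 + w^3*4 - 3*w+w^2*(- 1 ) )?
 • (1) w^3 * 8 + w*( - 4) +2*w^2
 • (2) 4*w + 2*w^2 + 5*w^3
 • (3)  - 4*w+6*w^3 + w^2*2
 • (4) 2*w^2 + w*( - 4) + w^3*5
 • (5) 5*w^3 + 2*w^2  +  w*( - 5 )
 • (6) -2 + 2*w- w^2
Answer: 4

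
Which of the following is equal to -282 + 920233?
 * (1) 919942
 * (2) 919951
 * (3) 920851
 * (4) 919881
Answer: 2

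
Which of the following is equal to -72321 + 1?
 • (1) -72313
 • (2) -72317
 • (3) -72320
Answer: 3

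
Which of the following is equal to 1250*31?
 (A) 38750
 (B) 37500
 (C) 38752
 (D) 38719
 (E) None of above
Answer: A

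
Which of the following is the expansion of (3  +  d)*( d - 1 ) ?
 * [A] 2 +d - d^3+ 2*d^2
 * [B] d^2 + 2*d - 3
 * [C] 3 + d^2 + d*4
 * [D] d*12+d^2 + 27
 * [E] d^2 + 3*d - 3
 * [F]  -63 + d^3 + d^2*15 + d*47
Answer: B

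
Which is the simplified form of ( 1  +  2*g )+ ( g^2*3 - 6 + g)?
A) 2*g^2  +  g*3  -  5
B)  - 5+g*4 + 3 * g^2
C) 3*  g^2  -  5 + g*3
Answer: C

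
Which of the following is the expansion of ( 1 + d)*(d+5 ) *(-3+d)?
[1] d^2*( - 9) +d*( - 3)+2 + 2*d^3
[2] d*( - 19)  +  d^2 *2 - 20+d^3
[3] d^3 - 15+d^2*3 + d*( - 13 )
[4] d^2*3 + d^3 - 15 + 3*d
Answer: 3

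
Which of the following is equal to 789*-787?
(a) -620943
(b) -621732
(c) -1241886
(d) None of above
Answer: a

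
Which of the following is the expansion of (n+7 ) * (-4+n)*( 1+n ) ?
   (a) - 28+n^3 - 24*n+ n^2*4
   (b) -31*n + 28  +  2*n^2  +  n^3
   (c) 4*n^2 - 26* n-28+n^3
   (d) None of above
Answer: d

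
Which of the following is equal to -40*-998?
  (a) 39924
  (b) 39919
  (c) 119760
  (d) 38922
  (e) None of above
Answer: e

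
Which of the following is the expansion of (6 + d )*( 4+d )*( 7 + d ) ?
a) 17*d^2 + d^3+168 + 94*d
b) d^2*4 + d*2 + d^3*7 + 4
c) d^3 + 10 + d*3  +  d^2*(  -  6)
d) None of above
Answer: a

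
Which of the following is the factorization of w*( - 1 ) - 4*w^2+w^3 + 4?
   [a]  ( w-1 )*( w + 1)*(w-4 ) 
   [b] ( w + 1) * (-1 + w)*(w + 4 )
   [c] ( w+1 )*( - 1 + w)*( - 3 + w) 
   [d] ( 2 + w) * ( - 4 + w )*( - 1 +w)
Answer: a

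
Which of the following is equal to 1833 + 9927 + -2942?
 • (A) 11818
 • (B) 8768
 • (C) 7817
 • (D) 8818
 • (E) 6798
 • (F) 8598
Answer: D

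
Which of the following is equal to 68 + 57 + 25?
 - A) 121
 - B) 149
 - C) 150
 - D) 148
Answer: C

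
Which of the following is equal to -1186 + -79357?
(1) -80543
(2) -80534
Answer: 1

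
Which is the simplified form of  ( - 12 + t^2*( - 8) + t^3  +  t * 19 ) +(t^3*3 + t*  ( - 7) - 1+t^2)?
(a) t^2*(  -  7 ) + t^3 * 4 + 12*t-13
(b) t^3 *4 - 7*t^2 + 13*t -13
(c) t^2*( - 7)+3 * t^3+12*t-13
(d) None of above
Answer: a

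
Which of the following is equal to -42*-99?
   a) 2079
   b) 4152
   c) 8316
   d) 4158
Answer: d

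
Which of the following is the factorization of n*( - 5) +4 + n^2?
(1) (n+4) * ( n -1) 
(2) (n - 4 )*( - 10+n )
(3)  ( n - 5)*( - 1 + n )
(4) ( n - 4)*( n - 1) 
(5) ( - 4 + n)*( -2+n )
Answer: 4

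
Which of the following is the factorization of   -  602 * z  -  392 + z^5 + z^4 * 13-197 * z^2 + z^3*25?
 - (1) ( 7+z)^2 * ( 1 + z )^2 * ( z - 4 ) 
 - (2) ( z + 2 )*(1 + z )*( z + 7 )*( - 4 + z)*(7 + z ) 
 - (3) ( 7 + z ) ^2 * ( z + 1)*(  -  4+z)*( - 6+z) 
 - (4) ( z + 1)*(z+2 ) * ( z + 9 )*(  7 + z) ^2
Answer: 2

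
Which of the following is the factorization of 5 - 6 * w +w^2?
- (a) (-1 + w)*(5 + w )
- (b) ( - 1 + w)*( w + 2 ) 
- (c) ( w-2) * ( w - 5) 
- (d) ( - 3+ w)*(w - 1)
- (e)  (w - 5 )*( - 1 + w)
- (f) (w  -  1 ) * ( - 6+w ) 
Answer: e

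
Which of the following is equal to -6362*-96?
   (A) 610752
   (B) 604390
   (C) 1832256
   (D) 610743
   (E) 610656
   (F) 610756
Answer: A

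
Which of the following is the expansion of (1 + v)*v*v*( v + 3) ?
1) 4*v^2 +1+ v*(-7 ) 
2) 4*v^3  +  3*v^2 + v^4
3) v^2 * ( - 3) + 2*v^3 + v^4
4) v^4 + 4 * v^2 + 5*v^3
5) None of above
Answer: 2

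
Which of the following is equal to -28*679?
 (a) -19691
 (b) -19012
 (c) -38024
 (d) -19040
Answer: b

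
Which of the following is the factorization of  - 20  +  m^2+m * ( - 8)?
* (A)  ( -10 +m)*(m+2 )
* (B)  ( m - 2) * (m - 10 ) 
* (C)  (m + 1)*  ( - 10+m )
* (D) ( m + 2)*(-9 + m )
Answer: A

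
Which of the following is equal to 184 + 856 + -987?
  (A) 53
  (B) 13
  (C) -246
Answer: A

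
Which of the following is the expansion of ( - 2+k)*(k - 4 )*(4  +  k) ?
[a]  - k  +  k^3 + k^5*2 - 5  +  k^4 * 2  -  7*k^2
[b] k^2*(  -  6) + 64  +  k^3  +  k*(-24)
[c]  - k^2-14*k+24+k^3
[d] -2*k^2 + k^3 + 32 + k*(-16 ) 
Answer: d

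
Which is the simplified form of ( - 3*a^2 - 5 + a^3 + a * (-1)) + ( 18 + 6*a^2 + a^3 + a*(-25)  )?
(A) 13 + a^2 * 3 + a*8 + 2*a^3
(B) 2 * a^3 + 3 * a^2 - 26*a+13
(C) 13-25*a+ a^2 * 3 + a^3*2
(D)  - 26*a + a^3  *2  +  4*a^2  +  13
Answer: B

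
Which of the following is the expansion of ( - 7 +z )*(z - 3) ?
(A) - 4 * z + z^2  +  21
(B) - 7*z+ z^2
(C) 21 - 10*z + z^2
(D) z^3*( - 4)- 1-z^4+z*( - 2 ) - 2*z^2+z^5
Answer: C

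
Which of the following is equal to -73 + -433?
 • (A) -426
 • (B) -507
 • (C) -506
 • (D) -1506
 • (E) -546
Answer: C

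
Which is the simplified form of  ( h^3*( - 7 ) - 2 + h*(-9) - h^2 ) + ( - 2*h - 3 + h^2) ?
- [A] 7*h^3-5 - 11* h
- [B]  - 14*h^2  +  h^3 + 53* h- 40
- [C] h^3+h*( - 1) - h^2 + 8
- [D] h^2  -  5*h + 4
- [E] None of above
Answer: E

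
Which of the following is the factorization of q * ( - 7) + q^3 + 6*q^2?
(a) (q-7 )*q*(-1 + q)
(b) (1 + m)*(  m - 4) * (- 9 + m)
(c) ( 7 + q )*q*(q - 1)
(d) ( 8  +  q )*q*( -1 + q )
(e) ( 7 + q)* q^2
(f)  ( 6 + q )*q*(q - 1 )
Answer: c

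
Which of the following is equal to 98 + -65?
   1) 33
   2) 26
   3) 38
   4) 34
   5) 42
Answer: 1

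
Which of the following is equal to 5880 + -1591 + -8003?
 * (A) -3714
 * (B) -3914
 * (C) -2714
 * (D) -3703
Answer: A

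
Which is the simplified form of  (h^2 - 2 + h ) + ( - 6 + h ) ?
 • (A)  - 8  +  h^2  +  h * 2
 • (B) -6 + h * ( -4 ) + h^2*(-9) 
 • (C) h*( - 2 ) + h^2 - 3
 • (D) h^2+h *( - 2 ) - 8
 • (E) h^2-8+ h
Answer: A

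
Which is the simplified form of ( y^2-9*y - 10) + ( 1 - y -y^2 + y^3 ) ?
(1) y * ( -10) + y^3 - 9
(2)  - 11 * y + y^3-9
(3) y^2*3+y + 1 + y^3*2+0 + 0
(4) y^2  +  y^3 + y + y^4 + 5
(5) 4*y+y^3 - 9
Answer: 1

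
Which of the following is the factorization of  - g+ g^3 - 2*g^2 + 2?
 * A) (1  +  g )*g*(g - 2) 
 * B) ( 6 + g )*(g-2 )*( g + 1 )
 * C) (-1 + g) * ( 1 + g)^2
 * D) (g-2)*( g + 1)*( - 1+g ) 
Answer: D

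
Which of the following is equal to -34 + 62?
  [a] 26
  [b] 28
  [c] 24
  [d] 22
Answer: b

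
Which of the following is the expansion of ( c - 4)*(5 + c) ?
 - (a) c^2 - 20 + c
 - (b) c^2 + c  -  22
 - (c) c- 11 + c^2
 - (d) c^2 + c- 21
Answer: a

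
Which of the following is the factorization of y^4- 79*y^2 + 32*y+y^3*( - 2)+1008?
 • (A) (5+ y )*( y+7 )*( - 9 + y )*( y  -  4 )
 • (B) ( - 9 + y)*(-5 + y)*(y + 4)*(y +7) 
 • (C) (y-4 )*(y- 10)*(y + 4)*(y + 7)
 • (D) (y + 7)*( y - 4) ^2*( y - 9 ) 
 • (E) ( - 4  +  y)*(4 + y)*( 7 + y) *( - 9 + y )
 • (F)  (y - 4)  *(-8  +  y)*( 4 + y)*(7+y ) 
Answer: E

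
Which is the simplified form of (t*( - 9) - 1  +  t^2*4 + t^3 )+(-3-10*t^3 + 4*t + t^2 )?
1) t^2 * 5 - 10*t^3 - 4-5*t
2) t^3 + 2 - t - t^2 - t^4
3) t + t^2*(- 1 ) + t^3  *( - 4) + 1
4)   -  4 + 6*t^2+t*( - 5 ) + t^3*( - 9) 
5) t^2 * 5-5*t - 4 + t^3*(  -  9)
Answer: 5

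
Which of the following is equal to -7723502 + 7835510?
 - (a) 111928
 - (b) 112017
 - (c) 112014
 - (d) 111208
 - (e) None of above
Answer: e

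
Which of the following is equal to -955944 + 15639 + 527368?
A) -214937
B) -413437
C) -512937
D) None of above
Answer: D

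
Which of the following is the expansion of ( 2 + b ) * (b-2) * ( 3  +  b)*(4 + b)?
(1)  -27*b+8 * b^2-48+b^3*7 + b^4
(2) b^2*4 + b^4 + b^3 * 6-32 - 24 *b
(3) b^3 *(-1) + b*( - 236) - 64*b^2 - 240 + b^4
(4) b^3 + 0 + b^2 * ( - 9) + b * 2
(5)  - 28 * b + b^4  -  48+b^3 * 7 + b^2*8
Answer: 5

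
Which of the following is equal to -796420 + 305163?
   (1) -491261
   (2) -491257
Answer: 2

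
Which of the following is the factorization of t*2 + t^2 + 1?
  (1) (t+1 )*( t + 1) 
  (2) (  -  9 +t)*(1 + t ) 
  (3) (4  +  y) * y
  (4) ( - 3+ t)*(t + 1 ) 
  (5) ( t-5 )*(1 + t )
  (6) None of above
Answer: 1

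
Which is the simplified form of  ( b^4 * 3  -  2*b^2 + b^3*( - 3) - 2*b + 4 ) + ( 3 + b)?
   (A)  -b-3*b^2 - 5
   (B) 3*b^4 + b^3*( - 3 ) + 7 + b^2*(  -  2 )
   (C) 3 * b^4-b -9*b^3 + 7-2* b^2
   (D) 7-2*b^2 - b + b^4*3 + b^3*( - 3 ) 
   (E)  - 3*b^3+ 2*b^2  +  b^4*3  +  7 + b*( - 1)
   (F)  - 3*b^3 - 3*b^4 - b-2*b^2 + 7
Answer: D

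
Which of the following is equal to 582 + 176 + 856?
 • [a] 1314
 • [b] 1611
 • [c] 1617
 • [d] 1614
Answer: d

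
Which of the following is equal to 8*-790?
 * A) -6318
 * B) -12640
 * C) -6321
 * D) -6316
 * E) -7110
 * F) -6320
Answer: F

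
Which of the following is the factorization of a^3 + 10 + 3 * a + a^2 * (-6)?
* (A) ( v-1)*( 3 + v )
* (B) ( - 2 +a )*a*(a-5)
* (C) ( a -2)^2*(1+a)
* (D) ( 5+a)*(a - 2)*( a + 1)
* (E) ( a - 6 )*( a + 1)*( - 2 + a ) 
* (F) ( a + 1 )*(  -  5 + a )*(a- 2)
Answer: F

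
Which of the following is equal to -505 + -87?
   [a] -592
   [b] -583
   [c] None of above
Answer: a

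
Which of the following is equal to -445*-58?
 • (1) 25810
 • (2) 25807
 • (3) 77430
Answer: 1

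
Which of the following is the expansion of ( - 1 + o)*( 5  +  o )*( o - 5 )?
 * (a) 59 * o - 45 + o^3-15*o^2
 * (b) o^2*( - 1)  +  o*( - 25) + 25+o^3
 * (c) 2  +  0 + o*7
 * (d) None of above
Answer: b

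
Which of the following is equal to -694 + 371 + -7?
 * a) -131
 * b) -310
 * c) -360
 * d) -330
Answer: d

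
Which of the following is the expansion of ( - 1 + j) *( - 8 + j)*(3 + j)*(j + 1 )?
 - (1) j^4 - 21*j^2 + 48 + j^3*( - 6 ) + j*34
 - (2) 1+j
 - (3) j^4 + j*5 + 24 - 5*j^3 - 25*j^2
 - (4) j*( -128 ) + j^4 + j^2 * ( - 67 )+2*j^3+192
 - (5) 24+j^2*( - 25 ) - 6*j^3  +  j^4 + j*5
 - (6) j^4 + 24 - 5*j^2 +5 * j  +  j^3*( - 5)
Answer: 3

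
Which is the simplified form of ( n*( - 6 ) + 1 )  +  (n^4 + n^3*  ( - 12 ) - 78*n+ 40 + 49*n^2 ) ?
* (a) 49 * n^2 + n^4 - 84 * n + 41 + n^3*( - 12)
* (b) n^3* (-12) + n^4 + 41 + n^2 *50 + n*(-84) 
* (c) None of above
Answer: a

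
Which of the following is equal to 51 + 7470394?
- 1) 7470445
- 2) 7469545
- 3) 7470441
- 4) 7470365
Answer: 1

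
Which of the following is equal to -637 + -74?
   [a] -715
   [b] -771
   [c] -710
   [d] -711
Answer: d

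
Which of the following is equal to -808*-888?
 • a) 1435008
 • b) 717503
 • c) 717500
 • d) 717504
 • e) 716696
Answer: d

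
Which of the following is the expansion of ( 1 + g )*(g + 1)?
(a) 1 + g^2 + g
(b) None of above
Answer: b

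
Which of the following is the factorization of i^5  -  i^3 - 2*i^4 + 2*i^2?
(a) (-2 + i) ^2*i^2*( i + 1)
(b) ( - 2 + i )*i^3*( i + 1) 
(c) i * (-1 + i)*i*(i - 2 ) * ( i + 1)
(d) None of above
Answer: c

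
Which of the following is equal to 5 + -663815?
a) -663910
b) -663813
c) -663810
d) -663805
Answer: c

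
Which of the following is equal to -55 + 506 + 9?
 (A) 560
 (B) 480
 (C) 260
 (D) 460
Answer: D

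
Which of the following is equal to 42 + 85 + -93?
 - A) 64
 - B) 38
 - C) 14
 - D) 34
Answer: D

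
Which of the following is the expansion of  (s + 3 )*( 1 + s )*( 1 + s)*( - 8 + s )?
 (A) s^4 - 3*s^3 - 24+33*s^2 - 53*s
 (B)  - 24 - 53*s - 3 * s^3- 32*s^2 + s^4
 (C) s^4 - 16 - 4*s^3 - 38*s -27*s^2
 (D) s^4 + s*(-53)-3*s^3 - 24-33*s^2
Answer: D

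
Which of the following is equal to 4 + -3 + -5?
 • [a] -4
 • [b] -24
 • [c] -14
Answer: a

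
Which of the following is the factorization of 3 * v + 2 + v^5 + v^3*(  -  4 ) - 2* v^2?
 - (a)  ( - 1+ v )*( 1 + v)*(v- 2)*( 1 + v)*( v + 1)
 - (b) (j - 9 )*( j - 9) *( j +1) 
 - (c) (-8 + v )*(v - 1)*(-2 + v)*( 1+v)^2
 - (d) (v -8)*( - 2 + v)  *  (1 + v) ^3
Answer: a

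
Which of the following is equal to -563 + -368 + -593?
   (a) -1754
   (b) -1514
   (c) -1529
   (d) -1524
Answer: d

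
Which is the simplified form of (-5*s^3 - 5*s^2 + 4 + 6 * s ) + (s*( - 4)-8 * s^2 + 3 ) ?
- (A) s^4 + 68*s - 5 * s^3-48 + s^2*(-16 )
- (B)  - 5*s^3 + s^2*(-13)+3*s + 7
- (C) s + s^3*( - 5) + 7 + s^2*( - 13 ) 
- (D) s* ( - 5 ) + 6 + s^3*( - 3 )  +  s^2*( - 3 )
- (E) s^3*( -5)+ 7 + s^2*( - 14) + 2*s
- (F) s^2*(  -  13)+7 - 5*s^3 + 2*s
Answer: F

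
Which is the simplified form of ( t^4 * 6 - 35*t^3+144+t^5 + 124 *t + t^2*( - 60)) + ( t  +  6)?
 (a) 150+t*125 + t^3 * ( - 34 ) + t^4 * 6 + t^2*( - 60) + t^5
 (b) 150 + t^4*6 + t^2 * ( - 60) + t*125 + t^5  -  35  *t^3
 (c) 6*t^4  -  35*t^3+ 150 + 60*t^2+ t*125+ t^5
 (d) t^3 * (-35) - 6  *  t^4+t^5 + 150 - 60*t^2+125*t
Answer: b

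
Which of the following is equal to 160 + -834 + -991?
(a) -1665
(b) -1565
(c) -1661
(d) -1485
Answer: a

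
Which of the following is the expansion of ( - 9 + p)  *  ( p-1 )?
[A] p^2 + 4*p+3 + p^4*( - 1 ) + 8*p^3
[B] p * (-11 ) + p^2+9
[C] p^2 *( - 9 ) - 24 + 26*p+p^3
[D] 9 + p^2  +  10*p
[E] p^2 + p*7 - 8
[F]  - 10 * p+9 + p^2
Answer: F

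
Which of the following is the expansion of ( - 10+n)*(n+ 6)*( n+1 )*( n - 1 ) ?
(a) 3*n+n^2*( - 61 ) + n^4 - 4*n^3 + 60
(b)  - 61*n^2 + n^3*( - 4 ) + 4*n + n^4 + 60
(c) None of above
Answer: b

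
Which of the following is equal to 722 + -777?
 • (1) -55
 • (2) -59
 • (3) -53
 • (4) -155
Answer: 1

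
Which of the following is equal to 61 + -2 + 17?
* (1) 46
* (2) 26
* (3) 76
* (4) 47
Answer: 3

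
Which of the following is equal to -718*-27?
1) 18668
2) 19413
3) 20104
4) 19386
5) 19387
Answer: 4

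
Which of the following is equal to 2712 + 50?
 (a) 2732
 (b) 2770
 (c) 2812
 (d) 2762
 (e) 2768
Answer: d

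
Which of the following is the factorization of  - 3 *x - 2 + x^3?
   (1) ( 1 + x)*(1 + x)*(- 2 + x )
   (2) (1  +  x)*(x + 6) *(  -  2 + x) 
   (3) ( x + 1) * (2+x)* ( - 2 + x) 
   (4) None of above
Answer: 1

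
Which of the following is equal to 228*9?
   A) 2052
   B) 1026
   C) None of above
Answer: A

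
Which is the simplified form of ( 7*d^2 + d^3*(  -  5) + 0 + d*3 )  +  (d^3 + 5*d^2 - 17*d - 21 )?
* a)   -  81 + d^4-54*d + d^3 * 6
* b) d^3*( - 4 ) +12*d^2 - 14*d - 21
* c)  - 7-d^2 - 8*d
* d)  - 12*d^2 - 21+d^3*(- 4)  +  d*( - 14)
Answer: b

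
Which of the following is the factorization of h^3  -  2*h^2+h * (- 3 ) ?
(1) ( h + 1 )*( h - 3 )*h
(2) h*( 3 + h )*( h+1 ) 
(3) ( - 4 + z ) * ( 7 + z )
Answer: 1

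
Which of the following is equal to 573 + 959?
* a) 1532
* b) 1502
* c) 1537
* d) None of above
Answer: a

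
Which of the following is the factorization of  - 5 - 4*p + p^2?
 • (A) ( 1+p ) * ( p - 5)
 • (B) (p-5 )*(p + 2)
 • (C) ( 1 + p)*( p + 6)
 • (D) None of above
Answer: A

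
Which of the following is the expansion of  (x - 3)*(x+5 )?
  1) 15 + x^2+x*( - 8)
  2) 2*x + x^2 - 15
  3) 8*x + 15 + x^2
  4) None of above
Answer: 2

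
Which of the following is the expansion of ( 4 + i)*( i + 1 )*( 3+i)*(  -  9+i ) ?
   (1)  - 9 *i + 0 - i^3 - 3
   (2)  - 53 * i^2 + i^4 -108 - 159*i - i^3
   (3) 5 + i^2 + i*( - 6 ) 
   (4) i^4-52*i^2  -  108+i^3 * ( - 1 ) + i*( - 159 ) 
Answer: 2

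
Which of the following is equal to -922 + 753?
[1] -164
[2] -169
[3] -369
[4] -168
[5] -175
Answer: 2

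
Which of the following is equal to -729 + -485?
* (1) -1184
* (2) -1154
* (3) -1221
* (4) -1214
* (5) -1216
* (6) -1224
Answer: 4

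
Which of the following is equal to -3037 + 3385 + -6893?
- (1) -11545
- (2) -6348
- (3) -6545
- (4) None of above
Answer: 3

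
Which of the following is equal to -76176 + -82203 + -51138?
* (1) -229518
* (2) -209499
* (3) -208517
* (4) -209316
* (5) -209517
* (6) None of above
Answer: 5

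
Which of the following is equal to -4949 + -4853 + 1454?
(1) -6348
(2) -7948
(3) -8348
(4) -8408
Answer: 3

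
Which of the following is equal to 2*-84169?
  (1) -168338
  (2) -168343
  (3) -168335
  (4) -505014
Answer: 1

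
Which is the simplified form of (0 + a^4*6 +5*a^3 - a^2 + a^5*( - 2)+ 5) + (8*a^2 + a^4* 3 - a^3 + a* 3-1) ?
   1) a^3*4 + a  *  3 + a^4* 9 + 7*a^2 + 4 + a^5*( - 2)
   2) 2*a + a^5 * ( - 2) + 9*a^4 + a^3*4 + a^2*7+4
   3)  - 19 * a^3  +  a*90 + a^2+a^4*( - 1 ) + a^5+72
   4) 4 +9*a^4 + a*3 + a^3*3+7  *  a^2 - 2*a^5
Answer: 1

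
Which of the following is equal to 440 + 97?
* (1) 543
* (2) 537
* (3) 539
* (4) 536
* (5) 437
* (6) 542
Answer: 2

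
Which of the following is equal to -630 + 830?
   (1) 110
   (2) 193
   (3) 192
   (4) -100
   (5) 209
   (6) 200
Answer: 6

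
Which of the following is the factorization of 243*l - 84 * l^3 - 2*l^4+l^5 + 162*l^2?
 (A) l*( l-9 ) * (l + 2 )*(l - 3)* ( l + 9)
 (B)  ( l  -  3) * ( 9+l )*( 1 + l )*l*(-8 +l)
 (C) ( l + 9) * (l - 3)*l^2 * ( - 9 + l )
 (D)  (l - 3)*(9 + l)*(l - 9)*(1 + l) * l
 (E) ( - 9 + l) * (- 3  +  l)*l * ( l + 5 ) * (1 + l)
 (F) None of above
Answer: D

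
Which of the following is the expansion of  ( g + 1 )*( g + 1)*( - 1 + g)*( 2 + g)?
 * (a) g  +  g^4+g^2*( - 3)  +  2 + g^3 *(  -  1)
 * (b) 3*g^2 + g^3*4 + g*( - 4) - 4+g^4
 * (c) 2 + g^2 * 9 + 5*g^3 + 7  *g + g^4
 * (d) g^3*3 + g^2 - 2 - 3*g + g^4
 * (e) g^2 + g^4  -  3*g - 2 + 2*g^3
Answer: d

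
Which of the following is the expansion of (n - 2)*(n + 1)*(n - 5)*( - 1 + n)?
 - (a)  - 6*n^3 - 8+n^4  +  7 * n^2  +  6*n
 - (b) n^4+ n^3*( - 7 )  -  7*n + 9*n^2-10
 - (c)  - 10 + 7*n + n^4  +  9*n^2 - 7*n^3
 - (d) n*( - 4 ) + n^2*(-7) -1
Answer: c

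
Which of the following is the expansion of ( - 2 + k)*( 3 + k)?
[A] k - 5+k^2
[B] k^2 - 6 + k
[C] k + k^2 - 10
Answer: B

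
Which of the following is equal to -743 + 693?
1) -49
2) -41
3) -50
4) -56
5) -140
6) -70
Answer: 3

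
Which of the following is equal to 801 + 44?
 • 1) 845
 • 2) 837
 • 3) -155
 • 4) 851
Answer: 1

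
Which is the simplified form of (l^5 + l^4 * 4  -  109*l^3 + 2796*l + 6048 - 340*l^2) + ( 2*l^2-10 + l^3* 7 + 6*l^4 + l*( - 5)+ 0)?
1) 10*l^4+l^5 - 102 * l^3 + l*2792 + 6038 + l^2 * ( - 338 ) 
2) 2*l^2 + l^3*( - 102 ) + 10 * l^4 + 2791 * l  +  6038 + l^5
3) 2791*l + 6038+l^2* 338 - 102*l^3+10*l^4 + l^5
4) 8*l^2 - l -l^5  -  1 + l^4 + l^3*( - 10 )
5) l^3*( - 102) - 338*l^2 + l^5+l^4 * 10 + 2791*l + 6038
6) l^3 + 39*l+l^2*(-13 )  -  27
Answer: 5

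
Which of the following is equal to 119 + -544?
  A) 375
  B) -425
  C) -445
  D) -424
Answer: B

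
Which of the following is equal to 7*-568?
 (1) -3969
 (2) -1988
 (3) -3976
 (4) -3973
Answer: 3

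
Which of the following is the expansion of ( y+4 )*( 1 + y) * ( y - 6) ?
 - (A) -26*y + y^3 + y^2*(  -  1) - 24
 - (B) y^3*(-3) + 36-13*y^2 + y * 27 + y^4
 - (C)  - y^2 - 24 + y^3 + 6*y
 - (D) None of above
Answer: A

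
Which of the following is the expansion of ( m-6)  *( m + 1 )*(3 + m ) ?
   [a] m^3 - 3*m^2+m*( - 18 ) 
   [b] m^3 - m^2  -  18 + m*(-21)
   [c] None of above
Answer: c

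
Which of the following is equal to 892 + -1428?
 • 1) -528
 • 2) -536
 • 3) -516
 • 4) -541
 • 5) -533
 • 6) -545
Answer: 2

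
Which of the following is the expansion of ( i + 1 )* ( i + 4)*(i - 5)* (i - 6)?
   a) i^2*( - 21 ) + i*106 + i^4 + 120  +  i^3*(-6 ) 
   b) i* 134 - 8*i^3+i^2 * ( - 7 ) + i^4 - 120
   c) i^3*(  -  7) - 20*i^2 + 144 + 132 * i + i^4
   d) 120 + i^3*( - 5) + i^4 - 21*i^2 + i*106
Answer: a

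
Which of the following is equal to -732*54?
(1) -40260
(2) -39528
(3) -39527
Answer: 2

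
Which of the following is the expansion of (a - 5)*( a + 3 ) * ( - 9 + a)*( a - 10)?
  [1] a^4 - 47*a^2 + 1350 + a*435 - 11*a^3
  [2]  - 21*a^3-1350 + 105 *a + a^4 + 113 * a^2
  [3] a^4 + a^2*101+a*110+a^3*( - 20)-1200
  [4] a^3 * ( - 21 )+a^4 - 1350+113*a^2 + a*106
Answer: 2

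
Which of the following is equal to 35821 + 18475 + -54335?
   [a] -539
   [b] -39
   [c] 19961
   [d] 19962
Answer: b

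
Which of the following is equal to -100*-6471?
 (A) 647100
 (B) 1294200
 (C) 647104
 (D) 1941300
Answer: A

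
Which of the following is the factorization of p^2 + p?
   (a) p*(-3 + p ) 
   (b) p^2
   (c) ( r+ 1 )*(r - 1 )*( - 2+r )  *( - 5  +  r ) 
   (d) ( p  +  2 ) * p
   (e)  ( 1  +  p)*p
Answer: e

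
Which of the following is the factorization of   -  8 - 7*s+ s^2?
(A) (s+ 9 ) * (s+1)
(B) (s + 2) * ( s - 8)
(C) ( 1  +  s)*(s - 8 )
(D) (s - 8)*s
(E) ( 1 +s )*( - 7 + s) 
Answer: C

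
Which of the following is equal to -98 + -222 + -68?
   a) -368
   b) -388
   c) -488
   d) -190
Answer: b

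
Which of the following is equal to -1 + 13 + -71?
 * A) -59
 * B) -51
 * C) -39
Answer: A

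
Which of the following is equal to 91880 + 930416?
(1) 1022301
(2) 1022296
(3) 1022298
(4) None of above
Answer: 2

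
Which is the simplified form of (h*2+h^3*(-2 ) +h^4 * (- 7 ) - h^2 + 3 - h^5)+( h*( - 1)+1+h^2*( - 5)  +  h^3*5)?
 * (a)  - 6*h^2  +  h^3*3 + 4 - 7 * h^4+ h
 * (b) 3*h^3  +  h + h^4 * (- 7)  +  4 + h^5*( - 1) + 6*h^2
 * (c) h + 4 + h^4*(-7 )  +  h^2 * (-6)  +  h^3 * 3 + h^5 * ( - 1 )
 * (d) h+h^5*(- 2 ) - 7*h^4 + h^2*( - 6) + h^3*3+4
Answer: c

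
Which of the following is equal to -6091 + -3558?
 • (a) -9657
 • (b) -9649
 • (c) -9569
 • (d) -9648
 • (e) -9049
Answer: b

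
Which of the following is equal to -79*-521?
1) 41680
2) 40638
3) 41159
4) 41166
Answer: 3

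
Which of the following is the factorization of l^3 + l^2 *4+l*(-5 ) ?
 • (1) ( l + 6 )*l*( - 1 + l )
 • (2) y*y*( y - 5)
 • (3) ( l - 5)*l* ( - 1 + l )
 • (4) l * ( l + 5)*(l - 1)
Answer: 4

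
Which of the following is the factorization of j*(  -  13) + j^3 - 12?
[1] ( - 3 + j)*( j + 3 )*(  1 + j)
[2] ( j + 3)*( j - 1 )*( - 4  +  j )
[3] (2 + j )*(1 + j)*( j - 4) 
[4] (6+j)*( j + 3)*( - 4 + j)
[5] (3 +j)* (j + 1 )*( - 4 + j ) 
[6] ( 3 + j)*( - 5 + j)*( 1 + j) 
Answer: 5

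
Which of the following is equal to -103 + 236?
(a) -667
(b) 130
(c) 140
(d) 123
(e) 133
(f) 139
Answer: e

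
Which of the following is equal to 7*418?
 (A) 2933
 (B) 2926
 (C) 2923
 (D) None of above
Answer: B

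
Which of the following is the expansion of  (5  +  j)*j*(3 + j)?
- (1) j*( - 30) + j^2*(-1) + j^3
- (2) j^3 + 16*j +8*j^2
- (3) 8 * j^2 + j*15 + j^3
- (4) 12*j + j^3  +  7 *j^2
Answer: 3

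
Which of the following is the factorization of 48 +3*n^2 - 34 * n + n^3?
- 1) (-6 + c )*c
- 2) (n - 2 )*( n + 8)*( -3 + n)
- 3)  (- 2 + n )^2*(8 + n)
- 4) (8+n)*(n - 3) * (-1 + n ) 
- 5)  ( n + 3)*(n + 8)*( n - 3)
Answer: 2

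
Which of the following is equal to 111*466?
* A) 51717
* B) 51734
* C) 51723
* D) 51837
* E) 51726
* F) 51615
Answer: E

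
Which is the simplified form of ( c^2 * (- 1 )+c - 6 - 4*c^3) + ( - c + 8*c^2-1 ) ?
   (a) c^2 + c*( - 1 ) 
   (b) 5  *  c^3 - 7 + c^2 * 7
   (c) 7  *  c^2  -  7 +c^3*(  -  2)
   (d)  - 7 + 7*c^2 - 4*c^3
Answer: d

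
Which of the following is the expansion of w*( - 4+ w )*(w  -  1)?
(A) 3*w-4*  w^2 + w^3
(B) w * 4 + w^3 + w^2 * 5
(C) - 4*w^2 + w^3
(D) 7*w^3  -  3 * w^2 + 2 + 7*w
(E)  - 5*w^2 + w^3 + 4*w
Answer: E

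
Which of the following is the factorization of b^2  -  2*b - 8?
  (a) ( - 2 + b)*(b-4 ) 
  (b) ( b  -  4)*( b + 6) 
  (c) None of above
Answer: c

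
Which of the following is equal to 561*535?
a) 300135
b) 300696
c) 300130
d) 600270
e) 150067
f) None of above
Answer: a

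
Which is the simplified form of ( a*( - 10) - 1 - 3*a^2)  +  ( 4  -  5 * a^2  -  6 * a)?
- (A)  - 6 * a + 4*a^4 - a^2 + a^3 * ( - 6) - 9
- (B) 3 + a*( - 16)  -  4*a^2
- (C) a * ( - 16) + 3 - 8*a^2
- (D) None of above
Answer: C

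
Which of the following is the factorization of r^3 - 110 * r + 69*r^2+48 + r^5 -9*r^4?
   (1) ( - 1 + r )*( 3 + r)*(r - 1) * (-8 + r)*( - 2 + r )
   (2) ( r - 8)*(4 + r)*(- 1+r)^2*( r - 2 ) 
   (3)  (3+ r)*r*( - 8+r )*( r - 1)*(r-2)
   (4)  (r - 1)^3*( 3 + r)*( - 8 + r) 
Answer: 1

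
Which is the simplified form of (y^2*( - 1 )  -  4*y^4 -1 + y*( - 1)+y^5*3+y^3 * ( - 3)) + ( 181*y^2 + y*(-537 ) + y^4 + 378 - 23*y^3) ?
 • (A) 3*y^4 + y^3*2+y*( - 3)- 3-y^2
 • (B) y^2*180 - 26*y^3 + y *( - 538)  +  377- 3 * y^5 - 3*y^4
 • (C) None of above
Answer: C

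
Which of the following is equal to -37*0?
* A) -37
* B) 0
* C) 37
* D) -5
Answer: B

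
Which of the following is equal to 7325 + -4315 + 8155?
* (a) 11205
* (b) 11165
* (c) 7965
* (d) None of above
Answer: b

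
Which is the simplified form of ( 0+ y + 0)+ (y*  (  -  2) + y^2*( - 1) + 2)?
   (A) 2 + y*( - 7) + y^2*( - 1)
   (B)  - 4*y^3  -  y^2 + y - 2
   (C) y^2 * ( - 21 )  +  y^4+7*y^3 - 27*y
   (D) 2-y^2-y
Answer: D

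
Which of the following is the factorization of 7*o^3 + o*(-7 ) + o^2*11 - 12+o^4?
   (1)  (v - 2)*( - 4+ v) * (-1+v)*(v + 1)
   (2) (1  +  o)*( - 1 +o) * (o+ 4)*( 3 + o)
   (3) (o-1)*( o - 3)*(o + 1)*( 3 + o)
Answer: 2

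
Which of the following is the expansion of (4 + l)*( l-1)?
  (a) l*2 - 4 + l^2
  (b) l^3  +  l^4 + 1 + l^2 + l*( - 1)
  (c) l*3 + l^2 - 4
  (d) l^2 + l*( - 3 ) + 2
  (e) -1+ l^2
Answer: c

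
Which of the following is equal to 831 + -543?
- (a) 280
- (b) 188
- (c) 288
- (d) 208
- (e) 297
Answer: c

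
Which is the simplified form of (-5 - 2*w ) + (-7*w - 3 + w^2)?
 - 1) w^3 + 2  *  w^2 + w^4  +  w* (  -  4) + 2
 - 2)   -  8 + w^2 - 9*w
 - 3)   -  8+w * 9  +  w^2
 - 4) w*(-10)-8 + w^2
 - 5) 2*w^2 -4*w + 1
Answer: 2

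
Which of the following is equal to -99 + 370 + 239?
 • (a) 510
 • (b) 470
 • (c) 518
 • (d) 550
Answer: a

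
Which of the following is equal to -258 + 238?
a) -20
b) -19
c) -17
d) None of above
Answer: a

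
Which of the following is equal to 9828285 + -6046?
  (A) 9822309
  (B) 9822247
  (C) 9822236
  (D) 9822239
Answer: D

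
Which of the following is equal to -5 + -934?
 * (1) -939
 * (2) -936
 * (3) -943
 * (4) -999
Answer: 1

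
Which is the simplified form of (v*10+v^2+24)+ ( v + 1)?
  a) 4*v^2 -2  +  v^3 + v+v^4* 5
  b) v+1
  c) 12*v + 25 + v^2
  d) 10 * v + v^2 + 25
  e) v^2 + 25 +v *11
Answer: e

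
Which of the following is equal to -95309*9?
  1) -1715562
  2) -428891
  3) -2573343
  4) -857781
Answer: 4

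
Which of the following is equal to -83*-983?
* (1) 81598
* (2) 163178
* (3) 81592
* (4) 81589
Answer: 4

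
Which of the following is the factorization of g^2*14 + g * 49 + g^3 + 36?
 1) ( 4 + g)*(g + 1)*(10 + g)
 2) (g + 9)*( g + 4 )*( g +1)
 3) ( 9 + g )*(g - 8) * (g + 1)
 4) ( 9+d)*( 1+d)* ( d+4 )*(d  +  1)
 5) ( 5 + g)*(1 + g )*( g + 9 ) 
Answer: 2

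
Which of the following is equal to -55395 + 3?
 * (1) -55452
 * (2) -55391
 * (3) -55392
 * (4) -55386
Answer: 3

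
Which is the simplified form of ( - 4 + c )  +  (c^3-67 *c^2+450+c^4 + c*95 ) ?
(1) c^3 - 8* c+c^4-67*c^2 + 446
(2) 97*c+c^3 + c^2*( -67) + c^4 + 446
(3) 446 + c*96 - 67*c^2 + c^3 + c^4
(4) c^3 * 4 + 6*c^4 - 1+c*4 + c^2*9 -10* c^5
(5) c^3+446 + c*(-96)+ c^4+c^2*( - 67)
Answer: 3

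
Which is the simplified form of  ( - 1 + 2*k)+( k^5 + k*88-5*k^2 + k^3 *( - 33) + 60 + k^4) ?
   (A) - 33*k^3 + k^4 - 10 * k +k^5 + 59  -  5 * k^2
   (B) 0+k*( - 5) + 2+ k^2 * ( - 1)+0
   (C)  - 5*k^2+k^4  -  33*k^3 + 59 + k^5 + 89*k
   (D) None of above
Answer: D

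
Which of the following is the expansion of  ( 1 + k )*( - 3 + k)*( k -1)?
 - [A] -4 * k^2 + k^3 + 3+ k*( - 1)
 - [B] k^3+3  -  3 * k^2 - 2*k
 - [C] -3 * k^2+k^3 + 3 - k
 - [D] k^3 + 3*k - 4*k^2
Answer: C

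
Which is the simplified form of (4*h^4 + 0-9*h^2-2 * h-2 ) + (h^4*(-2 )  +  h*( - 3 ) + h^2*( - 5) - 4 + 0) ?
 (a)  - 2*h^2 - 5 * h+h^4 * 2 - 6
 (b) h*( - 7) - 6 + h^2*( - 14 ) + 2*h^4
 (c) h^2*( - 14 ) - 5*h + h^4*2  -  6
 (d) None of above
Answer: c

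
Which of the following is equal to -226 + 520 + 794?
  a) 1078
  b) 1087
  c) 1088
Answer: c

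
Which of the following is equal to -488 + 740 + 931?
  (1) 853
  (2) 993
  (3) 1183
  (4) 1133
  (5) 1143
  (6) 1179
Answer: 3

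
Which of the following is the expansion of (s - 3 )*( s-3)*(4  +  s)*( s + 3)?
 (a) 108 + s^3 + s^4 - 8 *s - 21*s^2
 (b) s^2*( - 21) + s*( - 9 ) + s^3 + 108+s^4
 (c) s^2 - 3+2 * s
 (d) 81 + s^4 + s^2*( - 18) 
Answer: b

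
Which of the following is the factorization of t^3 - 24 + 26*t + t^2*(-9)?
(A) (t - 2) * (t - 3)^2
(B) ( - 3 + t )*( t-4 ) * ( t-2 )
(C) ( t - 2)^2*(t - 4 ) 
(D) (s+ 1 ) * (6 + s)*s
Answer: B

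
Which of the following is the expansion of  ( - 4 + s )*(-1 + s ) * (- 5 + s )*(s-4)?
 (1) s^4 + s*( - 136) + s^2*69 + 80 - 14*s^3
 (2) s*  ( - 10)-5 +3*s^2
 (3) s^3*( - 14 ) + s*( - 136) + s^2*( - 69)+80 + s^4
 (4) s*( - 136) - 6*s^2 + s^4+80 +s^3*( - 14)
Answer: 1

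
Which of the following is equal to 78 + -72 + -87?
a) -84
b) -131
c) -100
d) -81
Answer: d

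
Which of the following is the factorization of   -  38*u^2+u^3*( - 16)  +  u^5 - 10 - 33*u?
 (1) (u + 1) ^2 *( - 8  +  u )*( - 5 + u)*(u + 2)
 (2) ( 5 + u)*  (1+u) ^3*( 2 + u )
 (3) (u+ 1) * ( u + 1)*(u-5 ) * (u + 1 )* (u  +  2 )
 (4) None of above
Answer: 3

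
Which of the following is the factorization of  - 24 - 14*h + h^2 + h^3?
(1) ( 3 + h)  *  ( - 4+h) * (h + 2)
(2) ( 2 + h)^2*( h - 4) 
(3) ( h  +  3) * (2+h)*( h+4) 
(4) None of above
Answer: 1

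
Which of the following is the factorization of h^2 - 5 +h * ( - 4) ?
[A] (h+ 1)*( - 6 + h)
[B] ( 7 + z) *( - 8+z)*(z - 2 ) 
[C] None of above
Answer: C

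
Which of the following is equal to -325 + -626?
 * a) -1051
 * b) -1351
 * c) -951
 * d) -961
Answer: c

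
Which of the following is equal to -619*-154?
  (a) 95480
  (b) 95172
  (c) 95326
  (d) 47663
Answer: c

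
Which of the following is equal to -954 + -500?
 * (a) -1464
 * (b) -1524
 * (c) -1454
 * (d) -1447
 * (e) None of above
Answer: c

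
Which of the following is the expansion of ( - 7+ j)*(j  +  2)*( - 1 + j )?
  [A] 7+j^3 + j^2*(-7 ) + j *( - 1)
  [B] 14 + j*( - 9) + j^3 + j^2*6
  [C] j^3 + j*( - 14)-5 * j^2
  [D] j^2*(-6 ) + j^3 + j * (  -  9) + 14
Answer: D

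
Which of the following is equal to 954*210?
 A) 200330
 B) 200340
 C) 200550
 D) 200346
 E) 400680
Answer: B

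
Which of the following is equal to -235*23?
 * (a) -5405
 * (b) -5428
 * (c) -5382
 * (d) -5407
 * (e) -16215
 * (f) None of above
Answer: a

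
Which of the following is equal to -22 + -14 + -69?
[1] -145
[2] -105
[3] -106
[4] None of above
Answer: 2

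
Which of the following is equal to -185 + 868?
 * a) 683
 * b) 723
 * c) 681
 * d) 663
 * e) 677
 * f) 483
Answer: a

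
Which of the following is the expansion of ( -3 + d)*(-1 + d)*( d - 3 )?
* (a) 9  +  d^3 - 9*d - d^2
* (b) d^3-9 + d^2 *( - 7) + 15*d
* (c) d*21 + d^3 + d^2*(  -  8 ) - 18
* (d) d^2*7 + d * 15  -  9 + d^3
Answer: b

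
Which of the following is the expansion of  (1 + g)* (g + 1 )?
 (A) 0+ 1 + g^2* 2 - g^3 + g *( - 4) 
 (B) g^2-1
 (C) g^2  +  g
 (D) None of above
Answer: D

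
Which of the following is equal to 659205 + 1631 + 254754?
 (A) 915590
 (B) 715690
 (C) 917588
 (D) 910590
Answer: A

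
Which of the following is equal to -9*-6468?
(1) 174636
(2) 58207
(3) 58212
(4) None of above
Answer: 3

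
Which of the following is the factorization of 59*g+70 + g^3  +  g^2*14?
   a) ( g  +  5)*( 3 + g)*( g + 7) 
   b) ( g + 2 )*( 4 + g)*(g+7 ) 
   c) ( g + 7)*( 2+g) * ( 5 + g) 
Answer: c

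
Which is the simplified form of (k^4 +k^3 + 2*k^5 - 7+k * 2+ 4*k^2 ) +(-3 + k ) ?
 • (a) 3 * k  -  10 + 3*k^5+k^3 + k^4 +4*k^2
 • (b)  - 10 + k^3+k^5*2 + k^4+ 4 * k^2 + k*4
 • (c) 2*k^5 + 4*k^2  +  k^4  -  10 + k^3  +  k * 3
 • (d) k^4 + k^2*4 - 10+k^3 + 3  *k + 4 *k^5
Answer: c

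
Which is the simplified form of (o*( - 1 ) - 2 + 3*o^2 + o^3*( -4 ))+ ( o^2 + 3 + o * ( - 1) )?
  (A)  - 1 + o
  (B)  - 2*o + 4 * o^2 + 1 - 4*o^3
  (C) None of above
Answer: B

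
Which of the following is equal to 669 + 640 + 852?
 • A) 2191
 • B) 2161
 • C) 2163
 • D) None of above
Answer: B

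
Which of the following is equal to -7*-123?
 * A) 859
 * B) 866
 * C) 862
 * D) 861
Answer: D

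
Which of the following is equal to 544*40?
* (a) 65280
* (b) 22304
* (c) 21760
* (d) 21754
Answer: c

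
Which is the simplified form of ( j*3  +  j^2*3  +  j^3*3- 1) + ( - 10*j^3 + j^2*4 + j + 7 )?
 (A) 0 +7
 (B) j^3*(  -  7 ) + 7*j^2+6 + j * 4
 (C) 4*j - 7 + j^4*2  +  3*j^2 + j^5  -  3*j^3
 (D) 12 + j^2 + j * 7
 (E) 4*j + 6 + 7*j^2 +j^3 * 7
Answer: B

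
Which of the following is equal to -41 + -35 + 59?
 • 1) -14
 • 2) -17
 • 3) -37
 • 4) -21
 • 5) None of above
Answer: 2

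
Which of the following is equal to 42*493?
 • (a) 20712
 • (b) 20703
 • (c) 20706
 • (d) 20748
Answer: c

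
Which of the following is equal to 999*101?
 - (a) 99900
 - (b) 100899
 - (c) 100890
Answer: b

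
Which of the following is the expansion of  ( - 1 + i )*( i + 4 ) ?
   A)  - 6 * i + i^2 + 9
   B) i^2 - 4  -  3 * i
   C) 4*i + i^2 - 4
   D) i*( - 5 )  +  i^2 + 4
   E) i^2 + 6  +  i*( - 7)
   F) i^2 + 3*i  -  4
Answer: F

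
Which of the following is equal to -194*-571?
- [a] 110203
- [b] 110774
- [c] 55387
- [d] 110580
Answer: b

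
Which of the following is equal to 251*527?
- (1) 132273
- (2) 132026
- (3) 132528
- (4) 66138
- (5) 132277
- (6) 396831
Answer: 5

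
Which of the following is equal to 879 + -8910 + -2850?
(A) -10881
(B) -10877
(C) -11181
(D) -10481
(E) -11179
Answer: A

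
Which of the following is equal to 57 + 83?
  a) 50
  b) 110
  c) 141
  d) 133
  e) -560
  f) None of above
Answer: f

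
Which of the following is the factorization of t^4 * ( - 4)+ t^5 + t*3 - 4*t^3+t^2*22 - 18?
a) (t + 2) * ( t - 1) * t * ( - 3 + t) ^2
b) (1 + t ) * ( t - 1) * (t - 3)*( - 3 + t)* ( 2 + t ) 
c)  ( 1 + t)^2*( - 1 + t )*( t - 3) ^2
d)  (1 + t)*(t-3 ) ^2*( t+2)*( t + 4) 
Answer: b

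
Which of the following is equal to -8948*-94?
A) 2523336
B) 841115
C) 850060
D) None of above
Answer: D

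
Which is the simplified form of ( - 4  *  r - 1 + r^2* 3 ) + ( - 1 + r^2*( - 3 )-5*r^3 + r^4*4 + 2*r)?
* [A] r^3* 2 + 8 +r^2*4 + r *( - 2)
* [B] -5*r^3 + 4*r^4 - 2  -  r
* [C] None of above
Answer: C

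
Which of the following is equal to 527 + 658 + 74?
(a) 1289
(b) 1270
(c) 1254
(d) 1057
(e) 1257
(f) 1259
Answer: f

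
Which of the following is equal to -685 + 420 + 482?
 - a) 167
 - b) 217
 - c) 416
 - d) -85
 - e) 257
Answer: b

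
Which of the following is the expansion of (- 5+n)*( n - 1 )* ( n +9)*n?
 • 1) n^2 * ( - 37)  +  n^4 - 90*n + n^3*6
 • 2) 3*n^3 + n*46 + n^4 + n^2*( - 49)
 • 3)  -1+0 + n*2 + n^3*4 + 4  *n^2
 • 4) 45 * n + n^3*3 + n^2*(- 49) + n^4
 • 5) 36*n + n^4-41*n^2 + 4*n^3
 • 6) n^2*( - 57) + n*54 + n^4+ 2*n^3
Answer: 4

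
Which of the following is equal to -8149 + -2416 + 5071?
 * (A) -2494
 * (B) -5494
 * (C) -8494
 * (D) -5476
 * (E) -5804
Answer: B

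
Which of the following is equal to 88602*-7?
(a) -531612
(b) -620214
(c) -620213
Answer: b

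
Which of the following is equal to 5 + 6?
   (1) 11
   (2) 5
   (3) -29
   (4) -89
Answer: 1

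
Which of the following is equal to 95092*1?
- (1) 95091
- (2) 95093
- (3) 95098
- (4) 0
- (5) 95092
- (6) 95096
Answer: 5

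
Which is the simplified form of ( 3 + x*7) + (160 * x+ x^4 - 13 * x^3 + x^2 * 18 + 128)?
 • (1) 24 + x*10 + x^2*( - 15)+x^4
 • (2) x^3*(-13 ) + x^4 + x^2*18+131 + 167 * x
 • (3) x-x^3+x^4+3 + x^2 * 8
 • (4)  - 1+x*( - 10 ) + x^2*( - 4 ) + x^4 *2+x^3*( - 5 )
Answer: 2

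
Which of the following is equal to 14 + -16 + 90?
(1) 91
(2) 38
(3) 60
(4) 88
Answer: 4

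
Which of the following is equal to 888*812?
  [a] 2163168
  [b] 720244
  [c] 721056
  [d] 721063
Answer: c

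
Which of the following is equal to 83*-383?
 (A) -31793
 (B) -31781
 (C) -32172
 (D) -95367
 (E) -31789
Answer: E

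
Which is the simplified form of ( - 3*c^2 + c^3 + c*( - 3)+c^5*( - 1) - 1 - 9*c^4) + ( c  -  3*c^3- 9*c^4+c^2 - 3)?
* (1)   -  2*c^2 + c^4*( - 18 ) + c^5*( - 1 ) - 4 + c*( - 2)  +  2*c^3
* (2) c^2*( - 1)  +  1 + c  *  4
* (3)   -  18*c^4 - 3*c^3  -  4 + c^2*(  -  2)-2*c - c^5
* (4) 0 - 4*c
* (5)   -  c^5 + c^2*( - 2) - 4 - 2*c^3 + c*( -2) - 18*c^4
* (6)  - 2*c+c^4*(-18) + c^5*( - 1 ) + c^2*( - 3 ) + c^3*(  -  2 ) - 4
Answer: 5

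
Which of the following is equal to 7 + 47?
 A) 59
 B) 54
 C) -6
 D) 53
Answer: B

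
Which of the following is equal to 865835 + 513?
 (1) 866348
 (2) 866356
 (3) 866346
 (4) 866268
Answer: 1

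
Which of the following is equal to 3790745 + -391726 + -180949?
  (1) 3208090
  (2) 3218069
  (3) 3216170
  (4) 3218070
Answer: 4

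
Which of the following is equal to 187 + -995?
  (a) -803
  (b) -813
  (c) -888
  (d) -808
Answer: d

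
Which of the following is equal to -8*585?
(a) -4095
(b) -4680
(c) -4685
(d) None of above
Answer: b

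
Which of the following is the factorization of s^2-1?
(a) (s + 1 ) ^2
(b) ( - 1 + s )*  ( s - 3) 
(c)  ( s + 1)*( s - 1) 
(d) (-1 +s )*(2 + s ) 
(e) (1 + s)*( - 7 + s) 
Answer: c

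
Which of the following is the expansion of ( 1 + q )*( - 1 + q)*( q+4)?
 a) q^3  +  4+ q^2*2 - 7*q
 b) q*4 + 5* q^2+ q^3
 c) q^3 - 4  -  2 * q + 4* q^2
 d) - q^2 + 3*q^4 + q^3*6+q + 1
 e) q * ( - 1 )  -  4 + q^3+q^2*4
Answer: e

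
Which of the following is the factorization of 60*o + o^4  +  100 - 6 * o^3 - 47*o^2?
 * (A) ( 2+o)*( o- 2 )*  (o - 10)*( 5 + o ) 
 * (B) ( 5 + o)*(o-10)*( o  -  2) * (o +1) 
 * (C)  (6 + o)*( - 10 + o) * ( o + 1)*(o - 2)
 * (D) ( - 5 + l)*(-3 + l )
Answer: B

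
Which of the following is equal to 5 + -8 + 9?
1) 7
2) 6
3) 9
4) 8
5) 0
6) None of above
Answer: 2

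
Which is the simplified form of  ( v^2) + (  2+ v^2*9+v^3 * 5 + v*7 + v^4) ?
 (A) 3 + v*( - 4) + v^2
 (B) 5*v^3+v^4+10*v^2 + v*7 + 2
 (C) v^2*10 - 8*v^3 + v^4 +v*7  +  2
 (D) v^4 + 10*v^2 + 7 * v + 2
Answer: B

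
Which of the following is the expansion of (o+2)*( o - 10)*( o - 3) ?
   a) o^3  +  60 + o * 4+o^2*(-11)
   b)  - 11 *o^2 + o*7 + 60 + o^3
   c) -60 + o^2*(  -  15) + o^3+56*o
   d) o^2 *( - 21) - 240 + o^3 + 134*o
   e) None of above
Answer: a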